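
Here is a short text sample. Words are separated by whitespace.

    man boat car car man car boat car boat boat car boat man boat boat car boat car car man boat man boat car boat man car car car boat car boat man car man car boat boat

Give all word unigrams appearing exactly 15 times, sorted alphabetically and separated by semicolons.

Unigram counts meeting the condition (exactly 15 times):
  boat: 15
  car: 15

boat; car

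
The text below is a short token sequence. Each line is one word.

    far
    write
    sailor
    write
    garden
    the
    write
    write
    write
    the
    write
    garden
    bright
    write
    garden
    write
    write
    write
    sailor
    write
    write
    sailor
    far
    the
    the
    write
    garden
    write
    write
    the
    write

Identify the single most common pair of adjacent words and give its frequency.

"write write", 6 times

Bigram frequencies (highest first):
  write write: 6
  write garden: 4
  the write: 4
  write sailor: 3
  sailor write: 2
  write the: 2
  … (8 more, each ≤ 2)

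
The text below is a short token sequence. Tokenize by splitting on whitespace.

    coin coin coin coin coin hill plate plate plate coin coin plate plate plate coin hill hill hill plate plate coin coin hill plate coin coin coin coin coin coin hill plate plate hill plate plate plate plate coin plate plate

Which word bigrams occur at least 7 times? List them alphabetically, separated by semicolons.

Bigram counts meeting the condition (at least 7 times):
  coin coin: 11
  plate plate: 10

coin coin; plate plate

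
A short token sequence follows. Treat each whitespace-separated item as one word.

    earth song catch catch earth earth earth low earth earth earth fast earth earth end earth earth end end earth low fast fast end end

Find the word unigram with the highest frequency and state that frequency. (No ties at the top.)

Unigram frequencies (highest first):
  earth: 12
  end: 5
  fast: 3
  catch: 2
  low: 2
  song: 1

"earth", 12 times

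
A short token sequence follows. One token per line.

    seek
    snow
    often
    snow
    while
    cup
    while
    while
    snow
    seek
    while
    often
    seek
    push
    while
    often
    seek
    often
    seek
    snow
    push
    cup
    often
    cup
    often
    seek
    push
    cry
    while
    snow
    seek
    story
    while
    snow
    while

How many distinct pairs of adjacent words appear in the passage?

23

35 tokens → 34 bigram windows in total.
Repeated bigrams (each contributes count−1 duplicates):
  often seek: 4
  while snow: 3
  cup often: 2
  seek push: 2
  seek snow: 2
  snow seek: 2
  snow while: 2
  while often: 2
11 duplicate windows → 34 − 11 = 23 distinct.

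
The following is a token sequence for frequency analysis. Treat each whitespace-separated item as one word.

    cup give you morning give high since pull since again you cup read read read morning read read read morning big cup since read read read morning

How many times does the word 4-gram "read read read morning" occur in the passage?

3

Scanning the 24 overlapping 4-gram windows for "read read read morning":
  position 13–16: read read read morning
  position 17–20: read read read morning
  position 24–27: read read read morning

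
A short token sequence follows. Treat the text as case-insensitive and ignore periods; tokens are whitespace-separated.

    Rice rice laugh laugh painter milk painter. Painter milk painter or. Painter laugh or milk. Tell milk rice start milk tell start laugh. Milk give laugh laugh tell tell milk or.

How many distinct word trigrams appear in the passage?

31 tokens → 29 trigram windows in total.
Repeated trigrams (each contributes count−1 duplicates):
  painter milk painter: 2
1 duplicate windows → 29 − 1 = 28 distinct.

28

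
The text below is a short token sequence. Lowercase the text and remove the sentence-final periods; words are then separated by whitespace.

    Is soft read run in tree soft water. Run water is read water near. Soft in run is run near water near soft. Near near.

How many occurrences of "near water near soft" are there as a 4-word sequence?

1

Scanning the 22 overlapping 4-gram windows for "near water near soft":
  position 20–23: near water near soft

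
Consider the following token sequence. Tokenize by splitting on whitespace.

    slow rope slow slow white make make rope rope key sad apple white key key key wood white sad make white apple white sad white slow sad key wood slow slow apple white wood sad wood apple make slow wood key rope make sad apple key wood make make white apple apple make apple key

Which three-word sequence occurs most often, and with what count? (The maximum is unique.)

"make white apple", 2 times

Trigram frequencies (highest first):
  make white apple: 2
  slow rope slow: 1
  rope slow slow: 1
  slow slow white: 1
  slow white make: 1
  white make make: 1
  … (46 more, each ≤ 1)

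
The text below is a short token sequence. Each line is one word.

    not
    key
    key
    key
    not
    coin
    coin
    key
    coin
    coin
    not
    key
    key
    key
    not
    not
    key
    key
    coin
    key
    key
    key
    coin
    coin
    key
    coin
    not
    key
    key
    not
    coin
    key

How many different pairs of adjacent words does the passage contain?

32 tokens → 31 bigram windows in total.
Repeated bigrams (each contributes count−1 duplicates):
  key key: 8
  coin key: 4
  key coin: 4
  not key: 4
  coin coin: 3
  key not: 3
  coin not: 2
  not coin: 2
22 duplicate windows → 31 − 22 = 9 distinct.

9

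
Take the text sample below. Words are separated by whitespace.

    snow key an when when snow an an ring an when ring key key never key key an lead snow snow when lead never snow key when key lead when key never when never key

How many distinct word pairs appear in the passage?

27

35 tokens → 34 bigram windows in total.
Repeated bigrams (each contributes count−1 duplicates):
  an when: 2
  key an: 2
  key key: 2
  key never: 2
  never key: 2
  snow key: 2
  when key: 2
7 duplicate windows → 34 − 7 = 27 distinct.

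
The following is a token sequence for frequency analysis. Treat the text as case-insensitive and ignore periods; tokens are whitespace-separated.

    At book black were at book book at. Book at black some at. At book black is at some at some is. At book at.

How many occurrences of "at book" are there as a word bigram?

5

Scanning the 24 overlapping bigram windows for "at book":
  position 1–2: at book
  position 5–6: at book
  position 8–9: at book
  position 14–15: at book
  position 23–24: at book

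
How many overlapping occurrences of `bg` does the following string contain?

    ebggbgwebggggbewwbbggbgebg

6

Sliding a length-2 window over the 26 characters (25 positions):
  position 2–3: bg
  position 5–6: bg
  position 9–10: bg
  position 19–20: bg
  position 22–23: bg
  position 25–26: bg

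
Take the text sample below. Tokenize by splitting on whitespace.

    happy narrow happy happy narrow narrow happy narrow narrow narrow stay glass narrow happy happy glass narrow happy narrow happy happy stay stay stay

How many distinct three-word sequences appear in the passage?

24 tokens → 22 trigram windows in total.
Repeated trigrams (each contributes count−1 duplicates):
  narrow happy happy: 3
  glass narrow happy: 2
  happy narrow happy: 2
  happy narrow narrow: 2
  narrow happy narrow: 2
6 duplicate windows → 22 − 6 = 16 distinct.

16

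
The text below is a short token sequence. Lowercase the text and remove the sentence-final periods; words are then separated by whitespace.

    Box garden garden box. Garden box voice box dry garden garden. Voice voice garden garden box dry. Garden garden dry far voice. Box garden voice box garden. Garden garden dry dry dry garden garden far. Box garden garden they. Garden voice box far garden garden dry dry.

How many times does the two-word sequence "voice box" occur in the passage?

Scanning the 46 overlapping bigram windows for "voice box":
  position 7–8: voice box
  position 22–23: voice box
  position 25–26: voice box
  position 41–42: voice box

4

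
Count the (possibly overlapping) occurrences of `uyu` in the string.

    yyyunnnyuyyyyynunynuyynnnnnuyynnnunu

Sliding a length-3 window over the 36 characters (34 positions):
  (no match at any position)

0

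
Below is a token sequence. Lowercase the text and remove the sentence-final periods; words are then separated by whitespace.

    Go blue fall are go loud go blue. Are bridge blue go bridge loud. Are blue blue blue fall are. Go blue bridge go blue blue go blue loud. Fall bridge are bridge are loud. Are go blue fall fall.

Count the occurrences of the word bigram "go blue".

6

Scanning the 39 overlapping bigram windows for "go blue":
  position 1–2: go blue
  position 7–8: go blue
  position 21–22: go blue
  position 24–25: go blue
  position 27–28: go blue
  position 37–38: go blue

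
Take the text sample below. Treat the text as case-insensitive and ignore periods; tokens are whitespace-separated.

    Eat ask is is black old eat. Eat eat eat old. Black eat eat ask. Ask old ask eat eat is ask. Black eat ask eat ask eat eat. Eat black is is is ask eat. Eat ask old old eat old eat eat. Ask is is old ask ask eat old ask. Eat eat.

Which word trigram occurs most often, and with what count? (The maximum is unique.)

Trigram frequencies (highest first):
  ask eat eat: 4
  eat eat eat: 3
  eat eat ask: 3
  eat ask is: 2
  ask is is: 2
  old eat eat: 2
  … (35 more, each ≤ 2)

"ask eat eat", 4 times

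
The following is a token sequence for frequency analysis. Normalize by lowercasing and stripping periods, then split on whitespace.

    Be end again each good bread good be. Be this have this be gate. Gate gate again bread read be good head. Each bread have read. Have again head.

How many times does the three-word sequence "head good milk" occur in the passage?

Scanning the 27 overlapping trigram windows for "head good milk":
  (none found)

0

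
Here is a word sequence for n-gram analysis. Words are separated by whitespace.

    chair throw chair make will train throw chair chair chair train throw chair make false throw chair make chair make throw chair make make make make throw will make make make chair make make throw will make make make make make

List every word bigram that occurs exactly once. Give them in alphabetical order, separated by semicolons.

Bigram counts meeting the condition (exactly once):
  chair throw: 1
  chair train: 1
  false throw: 1
  make false: 1
  make will: 1
  will train: 1

chair throw; chair train; false throw; make false; make will; will train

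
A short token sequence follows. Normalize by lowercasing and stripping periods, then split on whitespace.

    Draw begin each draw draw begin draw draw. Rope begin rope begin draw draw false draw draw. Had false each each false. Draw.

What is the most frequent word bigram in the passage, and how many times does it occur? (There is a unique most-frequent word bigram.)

"draw draw", 4 times

Bigram frequencies (highest first):
  draw draw: 4
  draw begin: 2
  begin draw: 2
  rope begin: 2
  false draw: 2
  begin each: 1
  … (9 more, each ≤ 1)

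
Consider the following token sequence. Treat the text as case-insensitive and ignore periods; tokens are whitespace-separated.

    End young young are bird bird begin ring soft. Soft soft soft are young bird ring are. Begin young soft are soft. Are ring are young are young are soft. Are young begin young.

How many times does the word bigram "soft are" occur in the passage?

Scanning the 33 overlapping bigram windows for "soft are":
  position 12–13: soft are
  position 20–21: soft are
  position 22–23: soft are
  position 30–31: soft are

4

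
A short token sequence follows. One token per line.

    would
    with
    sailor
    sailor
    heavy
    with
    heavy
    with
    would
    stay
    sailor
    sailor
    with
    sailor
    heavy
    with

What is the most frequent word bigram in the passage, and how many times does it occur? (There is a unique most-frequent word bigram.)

Bigram frequencies (highest first):
  heavy with: 3
  with sailor: 2
  sailor sailor: 2
  sailor heavy: 2
  would with: 1
  with heavy: 1
  … (4 more, each ≤ 1)

"heavy with", 3 times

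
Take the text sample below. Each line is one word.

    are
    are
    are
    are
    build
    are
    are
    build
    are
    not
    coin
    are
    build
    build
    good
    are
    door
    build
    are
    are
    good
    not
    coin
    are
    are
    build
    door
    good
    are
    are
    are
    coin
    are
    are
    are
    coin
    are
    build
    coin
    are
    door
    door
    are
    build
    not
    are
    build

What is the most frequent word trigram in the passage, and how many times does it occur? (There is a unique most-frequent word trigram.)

"are are are", 4 times

Trigram frequencies (highest first):
  are are are: 4
  are are build: 3
  are build are: 2
  build are are: 2
  not coin are: 2
  coin are build: 2
  … (27 more, each ≤ 2)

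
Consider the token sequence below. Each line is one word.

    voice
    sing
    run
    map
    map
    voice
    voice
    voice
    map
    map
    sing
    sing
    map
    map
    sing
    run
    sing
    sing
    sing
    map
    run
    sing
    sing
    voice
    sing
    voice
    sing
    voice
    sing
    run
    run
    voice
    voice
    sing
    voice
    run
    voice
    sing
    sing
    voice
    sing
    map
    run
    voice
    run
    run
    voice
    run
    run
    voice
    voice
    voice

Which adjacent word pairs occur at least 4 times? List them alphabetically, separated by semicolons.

run voice; sing sing; sing voice; voice sing; voice voice

Bigram counts meeting the condition (at least 4 times):
  run voice: 5
  sing sing: 5
  sing voice: 5
  voice sing: 7
  voice voice: 5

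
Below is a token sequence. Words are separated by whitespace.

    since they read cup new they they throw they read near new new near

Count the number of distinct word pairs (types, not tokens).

14 tokens → 13 bigram windows in total.
Repeated bigrams (each contributes count−1 duplicates):
  they read: 2
1 duplicate windows → 13 − 1 = 12 distinct.

12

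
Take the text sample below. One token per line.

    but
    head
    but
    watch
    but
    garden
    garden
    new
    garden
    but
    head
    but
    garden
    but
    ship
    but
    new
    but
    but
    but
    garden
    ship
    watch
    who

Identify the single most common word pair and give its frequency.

"but garden", 3 times

Bigram frequencies (highest first):
  but garden: 3
  but head: 2
  head but: 2
  garden but: 2
  but but: 2
  but watch: 1
  … (11 more, each ≤ 1)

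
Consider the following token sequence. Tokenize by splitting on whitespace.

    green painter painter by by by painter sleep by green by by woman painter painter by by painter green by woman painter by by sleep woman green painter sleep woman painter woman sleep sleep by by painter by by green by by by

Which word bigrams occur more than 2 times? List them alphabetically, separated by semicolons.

by by; by painter; green by; painter by; woman painter

Bigram counts meeting the condition (more than 2 times):
  by by: 9
  by painter: 3
  green by: 3
  painter by: 4
  woman painter: 3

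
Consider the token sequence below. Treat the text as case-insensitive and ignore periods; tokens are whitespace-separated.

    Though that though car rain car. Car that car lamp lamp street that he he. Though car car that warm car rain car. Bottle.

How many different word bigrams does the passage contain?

24 tokens → 23 bigram windows in total.
Repeated bigrams (each contributes count−1 duplicates):
  car car: 2
  car rain: 2
  car that: 2
  rain car: 2
  though car: 2
5 duplicate windows → 23 − 5 = 18 distinct.

18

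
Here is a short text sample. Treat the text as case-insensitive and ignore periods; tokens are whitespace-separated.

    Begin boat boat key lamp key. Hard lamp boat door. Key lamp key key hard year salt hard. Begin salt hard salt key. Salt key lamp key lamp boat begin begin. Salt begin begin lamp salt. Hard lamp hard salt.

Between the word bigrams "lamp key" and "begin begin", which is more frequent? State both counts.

"lamp key": 3 occurrences
"begin begin": 2 occurrences

"lamp key" (3 vs 2)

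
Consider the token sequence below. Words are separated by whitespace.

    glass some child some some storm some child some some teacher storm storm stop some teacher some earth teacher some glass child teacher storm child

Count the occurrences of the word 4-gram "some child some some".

2

Scanning the 22 overlapping 4-gram windows for "some child some some":
  position 2–5: some child some some
  position 7–10: some child some some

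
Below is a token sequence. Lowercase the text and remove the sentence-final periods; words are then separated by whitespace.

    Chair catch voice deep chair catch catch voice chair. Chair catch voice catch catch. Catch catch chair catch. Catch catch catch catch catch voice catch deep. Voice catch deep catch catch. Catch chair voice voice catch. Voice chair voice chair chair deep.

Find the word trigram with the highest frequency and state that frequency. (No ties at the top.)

"catch catch catch", 7 times

Trigram frequencies (highest first):
  catch catch catch: 7
  chair catch voice: 2
  chair catch catch: 2
  catch catch voice: 2
  catch voice chair: 2
  voice chair chair: 2
  … (20 more, each ≤ 2)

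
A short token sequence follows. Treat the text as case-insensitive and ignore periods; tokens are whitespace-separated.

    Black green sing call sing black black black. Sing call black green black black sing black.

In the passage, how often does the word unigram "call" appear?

Scanning the 16 tokens for "call":
  position 4: call
  position 10: call

2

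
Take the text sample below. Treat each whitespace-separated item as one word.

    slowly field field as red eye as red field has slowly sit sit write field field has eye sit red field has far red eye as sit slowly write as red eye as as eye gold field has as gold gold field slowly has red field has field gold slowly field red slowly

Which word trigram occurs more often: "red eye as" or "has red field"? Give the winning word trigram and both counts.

"red eye as" (3 vs 1)

"red eye as": 3 occurrences
"has red field": 1 occurrence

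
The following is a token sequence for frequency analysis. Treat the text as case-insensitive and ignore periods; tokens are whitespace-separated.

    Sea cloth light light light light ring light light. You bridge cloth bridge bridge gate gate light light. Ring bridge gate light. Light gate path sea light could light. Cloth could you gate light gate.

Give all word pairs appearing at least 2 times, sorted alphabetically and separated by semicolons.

bridge gate; gate light; light gate; light light; light ring

Bigram counts meeting the condition (at least 2 times):
  bridge gate: 2
  gate light: 3
  light gate: 2
  light light: 6
  light ring: 2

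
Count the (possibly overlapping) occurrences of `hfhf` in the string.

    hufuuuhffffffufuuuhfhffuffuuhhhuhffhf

1

Sliding a length-4 window over the 37 characters (34 positions):
  position 19–22: hfhf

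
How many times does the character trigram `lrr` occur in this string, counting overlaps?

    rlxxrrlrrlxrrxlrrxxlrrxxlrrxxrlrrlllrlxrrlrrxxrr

6

Sliding a length-3 window over the 48 characters (46 positions):
  position 7–9: lrr
  position 15–17: lrr
  position 20–22: lrr
  position 25–27: lrr
  position 31–33: lrr
  position 42–44: lrr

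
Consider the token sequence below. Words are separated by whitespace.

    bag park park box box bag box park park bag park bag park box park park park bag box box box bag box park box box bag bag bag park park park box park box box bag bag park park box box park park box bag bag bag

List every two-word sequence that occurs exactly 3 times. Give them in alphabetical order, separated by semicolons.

bag box; park bag

Bigram counts meeting the condition (exactly 3 times):
  bag box: 3
  park bag: 3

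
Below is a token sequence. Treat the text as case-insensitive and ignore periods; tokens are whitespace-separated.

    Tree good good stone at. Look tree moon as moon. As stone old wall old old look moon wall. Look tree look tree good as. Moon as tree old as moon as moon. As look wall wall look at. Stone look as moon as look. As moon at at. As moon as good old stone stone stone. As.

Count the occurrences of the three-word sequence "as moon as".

6

Scanning the 56 overlapping trigram windows for "as moon as":
  position 9–11: as moon as
  position 25–27: as moon as
  position 30–32: as moon as
  position 32–34: as moon as
  position 42–44: as moon as
  position 50–52: as moon as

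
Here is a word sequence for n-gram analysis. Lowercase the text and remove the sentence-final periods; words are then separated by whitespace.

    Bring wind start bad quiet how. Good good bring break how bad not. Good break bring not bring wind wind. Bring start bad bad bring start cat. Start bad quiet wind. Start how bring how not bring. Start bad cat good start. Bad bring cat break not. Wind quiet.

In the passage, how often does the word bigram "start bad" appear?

Scanning the 48 overlapping bigram windows for "start bad":
  position 3–4: start bad
  position 22–23: start bad
  position 28–29: start bad
  position 38–39: start bad
  position 42–43: start bad

5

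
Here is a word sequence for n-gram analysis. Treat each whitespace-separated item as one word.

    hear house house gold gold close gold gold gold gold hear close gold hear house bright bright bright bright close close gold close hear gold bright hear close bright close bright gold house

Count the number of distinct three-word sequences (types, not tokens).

33 tokens → 31 trigram windows in total.
Repeated trigrams (each contributes count−1 duplicates):
  bright bright bright: 2
  gold gold gold: 2
2 duplicate windows → 31 − 2 = 29 distinct.

29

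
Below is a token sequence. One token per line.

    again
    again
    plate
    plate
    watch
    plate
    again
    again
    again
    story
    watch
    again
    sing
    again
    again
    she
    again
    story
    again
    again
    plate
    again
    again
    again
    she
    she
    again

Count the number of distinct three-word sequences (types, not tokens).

21

27 tokens → 25 trigram windows in total.
Repeated trigrams (each contributes count−1 duplicates):
  again again again: 2
  again again plate: 2
  again again she: 2
  plate again again: 2
4 duplicate windows → 25 − 4 = 21 distinct.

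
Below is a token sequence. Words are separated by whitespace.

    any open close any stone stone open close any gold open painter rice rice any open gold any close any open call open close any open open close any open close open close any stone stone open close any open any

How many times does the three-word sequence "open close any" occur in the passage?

Scanning the 39 overlapping trigram windows for "open close any":
  position 2–4: open close any
  position 7–9: open close any
  position 23–25: open close any
  position 27–29: open close any
  position 32–34: open close any
  position 37–39: open close any

6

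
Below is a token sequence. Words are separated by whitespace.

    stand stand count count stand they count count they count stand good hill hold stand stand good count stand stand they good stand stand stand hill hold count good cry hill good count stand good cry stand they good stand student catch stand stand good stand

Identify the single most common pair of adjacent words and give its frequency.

"stand stand", 6 times

Bigram frequencies (highest first):
  stand stand: 6
  count stand: 4
  stand good: 4
  stand they: 3
  good stand: 3
  count count: 2
  … (18 more, each ≤ 2)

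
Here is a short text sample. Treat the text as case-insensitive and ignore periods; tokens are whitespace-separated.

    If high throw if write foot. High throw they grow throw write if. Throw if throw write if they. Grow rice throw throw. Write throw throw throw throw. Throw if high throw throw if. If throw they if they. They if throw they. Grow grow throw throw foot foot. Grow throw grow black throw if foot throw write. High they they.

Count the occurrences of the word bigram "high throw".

Scanning the 60 overlapping bigram windows for "high throw":
  position 2–3: high throw
  position 7–8: high throw
  position 31–32: high throw

3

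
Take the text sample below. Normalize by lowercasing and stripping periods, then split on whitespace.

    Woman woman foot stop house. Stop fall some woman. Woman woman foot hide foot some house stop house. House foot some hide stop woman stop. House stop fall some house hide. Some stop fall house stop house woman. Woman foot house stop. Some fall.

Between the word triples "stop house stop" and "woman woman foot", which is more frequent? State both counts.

"stop house stop": 2 occurrences
"woman woman foot": 3 occurrences

"woman woman foot" (3 vs 2)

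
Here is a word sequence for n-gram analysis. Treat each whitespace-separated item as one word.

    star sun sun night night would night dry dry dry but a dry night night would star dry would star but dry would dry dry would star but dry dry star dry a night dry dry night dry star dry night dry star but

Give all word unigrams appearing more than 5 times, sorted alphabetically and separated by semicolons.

Unigram counts meeting the condition (more than 5 times):
  dry: 16
  night: 8
  star: 7

dry; night; star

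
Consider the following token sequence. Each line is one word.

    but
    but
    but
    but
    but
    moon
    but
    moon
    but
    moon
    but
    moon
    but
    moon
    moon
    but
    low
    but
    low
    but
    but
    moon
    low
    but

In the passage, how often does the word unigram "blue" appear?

0

Scanning the 24 tokens for "blue":
  (none found)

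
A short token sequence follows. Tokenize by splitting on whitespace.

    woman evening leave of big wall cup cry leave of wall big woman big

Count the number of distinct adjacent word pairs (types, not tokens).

14 tokens → 13 bigram windows in total.
Repeated bigrams (each contributes count−1 duplicates):
  leave of: 2
1 duplicate windows → 13 − 1 = 12 distinct.

12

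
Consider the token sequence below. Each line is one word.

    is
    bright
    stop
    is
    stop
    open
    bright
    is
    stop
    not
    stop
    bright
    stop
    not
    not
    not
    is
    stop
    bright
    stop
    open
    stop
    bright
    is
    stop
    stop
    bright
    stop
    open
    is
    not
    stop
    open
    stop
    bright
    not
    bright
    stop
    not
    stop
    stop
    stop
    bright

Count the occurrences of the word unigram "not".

Scanning the 43 tokens for "not":
  position 10: not
  position 14: not
  position 15: not
  position 16: not
  position 31: not
  position 36: not
  position 39: not

7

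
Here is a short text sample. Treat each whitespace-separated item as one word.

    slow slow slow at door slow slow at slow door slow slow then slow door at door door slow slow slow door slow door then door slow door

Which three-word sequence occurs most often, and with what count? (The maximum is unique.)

"door slow slow", 3 times

Trigram frequencies (highest first):
  door slow slow: 3
  slow slow slow: 2
  slow slow at: 2
  slow door slow: 2
  door slow door: 2
  slow at door: 1
  … (14 more, each ≤ 1)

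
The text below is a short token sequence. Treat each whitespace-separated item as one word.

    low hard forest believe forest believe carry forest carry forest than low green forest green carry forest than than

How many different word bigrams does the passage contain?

14

19 tokens → 18 bigram windows in total.
Repeated bigrams (each contributes count−1 duplicates):
  carry forest: 3
  forest believe: 2
  forest than: 2
4 duplicate windows → 18 − 4 = 14 distinct.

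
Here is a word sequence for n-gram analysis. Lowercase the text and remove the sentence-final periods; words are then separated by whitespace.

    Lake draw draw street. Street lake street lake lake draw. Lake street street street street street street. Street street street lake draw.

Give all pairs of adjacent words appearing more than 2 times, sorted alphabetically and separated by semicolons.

Bigram counts meeting the condition (more than 2 times):
  lake draw: 3
  street lake: 3
  street street: 9

lake draw; street lake; street street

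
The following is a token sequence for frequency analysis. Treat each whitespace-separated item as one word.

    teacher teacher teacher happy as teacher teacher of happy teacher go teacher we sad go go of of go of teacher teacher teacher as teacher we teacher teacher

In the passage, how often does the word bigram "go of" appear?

Scanning the 27 overlapping bigram windows for "go of":
  position 16–17: go of
  position 19–20: go of

2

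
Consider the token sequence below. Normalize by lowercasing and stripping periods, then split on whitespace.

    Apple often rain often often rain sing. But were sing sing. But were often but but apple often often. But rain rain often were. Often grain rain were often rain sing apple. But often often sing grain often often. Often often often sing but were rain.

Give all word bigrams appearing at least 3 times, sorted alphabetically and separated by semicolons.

but were; often often; often rain; sing but; were often

Bigram counts meeting the condition (at least 3 times):
  but were: 3
  often often: 7
  often rain: 3
  sing but: 3
  were often: 3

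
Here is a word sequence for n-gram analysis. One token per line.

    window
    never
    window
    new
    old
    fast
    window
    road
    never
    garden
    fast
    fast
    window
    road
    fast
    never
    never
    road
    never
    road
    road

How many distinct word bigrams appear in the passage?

21 tokens → 20 bigram windows in total.
Repeated bigrams (each contributes count−1 duplicates):
  fast window: 2
  never road: 2
  road never: 2
  window road: 2
4 duplicate windows → 20 − 4 = 16 distinct.

16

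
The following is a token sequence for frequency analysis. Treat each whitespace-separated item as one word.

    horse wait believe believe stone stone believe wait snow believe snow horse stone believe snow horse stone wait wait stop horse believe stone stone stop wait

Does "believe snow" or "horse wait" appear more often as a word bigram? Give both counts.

"believe snow" (2 vs 1)

"believe snow": 2 occurrences
"horse wait": 1 occurrence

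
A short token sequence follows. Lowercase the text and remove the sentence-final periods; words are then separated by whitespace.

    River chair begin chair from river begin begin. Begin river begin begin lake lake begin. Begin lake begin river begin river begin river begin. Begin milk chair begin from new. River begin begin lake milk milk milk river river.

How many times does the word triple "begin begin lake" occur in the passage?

Scanning the 37 overlapping trigram windows for "begin begin lake":
  position 11–13: begin begin lake
  position 15–17: begin begin lake
  position 32–34: begin begin lake

3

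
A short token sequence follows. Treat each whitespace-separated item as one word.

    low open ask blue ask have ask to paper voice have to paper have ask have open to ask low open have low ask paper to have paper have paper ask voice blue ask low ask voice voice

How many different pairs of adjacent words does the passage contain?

38 tokens → 37 bigram windows in total.
Repeated bigrams (each contributes count−1 duplicates):
  ask have: 2
  ask low: 2
  ask voice: 2
  blue ask: 2
  have ask: 2
  have paper: 2
  low ask: 2
  low open: 2
  … (2 more repeated)
10 duplicate windows → 37 − 10 = 27 distinct.

27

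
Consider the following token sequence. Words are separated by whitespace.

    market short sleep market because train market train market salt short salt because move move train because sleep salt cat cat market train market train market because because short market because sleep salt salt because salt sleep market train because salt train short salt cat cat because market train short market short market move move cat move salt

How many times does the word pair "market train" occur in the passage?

Scanning the 57 overlapping bigram windows for "market train":
  position 7–8: market train
  position 22–23: market train
  position 24–25: market train
  position 38–39: market train
  position 48–49: market train

5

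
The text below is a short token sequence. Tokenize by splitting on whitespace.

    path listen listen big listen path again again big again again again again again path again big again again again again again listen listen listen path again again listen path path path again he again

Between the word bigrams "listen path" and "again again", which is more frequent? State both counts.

"again again" (10 vs 3)

"listen path": 3 occurrences
"again again": 10 occurrences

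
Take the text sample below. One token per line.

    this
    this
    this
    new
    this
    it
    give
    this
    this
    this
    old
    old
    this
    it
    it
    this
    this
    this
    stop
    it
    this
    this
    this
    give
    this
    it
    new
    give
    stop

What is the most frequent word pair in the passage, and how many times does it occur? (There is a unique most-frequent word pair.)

Bigram frequencies (highest first):
  this this: 8
  this it: 3
  give this: 2
  it this: 2
  this new: 1
  new this: 1
  … (11 more, each ≤ 1)

"this this", 8 times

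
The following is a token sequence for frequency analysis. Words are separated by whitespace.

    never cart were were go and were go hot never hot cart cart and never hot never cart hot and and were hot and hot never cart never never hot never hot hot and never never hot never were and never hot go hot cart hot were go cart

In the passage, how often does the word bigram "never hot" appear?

6

Scanning the 48 overlapping bigram windows for "never hot":
  position 10–11: never hot
  position 15–16: never hot
  position 29–30: never hot
  position 31–32: never hot
  position 36–37: never hot
  position 41–42: never hot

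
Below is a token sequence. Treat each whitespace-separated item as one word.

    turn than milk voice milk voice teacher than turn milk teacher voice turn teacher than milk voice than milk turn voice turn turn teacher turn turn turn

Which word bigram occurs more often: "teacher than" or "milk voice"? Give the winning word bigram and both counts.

"teacher than": 2 occurrences
"milk voice": 3 occurrences

"milk voice" (3 vs 2)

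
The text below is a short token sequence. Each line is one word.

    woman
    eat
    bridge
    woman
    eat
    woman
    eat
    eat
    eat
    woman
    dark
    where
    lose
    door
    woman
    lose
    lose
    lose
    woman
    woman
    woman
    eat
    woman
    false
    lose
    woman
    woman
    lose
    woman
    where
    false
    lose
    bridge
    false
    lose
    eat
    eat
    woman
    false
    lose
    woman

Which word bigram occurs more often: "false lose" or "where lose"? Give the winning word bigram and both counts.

"false lose": 4 occurrences
"where lose": 1 occurrence

"false lose" (4 vs 1)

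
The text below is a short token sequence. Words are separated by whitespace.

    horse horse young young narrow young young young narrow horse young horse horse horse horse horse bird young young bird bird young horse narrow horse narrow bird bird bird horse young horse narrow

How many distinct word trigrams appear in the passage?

26

33 tokens → 31 trigram windows in total.
Repeated trigrams (each contributes count−1 duplicates):
  horse horse horse: 3
  horse young horse: 2
  young horse narrow: 2
  young young narrow: 2
5 duplicate windows → 31 − 5 = 26 distinct.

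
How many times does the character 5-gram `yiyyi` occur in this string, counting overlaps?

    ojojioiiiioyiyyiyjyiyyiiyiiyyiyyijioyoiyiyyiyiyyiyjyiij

Sliding a length-5 window over the 55 characters (51 positions):
  position 12–16: yiyyi
  position 19–23: yiyyi
  position 29–33: yiyyi
  position 40–44: yiyyi
  position 45–49: yiyyi

5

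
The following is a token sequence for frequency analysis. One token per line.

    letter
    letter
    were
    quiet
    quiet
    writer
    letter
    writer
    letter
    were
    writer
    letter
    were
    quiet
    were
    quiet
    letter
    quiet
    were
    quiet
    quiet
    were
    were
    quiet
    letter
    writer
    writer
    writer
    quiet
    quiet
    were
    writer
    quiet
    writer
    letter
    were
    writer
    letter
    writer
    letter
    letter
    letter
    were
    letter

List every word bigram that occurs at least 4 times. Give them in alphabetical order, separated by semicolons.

Bigram counts meeting the condition (at least 4 times):
  letter were: 5
  quiet were: 4
  were quiet: 5
  writer letter: 6

letter were; quiet were; were quiet; writer letter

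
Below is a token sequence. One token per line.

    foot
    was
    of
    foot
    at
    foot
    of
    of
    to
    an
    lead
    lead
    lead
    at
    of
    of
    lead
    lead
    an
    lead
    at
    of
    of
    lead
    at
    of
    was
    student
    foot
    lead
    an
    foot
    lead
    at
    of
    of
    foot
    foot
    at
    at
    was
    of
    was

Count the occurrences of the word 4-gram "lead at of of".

3

Scanning the 40 overlapping 4-gram windows for "lead at of of":
  position 13–16: lead at of of
  position 20–23: lead at of of
  position 33–36: lead at of of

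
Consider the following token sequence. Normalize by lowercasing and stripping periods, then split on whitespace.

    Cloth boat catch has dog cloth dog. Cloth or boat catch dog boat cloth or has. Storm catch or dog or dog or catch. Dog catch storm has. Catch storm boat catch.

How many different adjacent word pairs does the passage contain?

32 tokens → 31 bigram windows in total.
Repeated bigrams (each contributes count−1 duplicates):
  boat catch: 3
  catch dog: 2
  catch storm: 2
  cloth or: 2
  dog cloth: 2
  dog or: 2
  or dog: 2
8 duplicate windows → 31 − 8 = 23 distinct.

23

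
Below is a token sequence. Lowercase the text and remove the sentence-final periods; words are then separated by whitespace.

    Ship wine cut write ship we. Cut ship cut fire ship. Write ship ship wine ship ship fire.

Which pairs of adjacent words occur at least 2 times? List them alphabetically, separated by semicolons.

ship ship; ship wine; write ship

Bigram counts meeting the condition (at least 2 times):
  ship ship: 2
  ship wine: 2
  write ship: 2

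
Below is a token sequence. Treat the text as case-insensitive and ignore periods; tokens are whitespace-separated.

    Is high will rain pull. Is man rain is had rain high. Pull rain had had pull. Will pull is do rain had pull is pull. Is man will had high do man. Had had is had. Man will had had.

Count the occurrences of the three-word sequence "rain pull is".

Scanning the 39 overlapping trigram windows for "rain pull is":
  position 4–6: rain pull is

1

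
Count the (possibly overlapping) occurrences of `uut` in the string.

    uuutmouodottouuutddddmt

2

Sliding a length-3 window over the 23 characters (21 positions):
  position 2–4: uut
  position 15–17: uut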